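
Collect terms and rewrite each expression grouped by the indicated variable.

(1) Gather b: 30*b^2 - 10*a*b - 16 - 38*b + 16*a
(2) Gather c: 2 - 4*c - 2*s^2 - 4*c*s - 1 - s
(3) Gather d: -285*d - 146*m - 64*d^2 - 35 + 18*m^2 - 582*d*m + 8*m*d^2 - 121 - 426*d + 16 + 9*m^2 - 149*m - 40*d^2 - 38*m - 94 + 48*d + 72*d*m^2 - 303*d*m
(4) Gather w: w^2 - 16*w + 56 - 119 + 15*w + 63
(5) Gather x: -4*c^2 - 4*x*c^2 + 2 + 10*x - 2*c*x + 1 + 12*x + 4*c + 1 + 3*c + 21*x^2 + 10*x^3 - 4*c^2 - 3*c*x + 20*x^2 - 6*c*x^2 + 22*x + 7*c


(1) = 16*a + 30*b^2 + b*(-10*a - 38) - 16
(2) = c*(-4*s - 4) - 2*s^2 - s + 1
(3) = d^2*(8*m - 104) + d*(72*m^2 - 885*m - 663) + 27*m^2 - 333*m - 234
(4) = w^2 - w
(5) = -8*c^2 + 14*c + 10*x^3 + x^2*(41 - 6*c) + x*(-4*c^2 - 5*c + 44) + 4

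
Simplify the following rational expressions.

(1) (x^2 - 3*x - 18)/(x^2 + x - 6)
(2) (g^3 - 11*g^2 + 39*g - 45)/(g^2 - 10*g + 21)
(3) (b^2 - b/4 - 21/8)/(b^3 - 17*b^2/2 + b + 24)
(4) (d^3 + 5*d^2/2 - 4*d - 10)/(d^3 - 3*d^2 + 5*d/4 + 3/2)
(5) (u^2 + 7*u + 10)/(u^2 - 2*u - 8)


(1) = (x - 6)/(x - 2)
(2) = (g^2 - 8*g + 15)/(g - 7)
(3) = (4*b - 7)/(4*b^2 - 40*b + 64)
(4) = (4*d^2 + 18*d + 20)/(4*d^2 - 4*d - 3)
(5) = (u + 5)/(u - 4)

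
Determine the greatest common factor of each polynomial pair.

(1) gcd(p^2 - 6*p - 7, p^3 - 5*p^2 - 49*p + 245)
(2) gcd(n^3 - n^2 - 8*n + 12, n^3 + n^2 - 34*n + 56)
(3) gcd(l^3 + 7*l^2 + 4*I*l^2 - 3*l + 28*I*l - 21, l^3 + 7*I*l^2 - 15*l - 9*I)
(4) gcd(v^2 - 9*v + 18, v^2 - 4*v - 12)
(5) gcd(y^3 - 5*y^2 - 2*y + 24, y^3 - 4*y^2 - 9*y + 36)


(1) = p - 7
(2) = n - 2
(3) = gcd((l + 7)*(l + I)*(l + 3*I), (l + I)*(l + 3*I)^2) = l^2 + 4*I*l - 3
(4) = v - 6
(5) = y^2 - 7*y + 12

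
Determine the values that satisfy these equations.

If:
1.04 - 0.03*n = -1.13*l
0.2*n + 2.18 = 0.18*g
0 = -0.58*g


Then:
g = 0.00
l = -1.21
n = -10.90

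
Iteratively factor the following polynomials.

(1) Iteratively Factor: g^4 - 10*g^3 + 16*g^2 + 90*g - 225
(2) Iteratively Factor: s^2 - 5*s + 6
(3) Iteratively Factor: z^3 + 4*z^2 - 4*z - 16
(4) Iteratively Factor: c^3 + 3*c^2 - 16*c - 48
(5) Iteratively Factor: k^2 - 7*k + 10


(1) = (g + 3)*(g^3 - 13*g^2 + 55*g - 75) = (g - 5)*(g + 3)*(g^2 - 8*g + 15) = (g - 5)^2*(g + 3)*(g - 3)
(2) = (s - 2)*(s - 3)
(3) = (z + 2)*(z^2 + 2*z - 8) = (z + 2)*(z + 4)*(z - 2)
(4) = (c - 4)*(c^2 + 7*c + 12) = (c - 4)*(c + 3)*(c + 4)
(5) = (k - 5)*(k - 2)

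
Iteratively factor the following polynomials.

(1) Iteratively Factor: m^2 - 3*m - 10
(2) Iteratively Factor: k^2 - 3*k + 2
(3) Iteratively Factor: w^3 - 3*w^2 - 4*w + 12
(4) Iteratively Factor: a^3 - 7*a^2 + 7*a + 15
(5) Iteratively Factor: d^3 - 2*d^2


(1) = (m + 2)*(m - 5)
(2) = (k - 1)*(k - 2)
(3) = (w - 2)*(w^2 - w - 6) = (w - 3)*(w - 2)*(w + 2)
(4) = (a - 5)*(a^2 - 2*a - 3) = (a - 5)*(a - 3)*(a + 1)
(5) = (d - 2)*(d^2) = d*(d - 2)*(d)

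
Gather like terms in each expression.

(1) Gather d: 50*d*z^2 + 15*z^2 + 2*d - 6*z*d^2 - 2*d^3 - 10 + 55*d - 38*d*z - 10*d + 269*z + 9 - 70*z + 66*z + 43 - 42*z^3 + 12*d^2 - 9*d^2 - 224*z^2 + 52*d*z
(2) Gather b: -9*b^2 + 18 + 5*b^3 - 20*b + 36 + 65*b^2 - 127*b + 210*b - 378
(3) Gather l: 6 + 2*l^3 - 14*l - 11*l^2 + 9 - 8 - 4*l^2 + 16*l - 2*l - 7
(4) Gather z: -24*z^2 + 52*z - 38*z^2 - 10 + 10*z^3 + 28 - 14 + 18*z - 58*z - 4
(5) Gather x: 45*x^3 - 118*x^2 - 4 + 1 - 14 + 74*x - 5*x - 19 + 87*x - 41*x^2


(1) = -2*d^3 + d^2*(3 - 6*z) + d*(50*z^2 + 14*z + 47) - 42*z^3 - 209*z^2 + 265*z + 42
(2) = 5*b^3 + 56*b^2 + 63*b - 324
(3) = 2*l^3 - 15*l^2
(4) = 10*z^3 - 62*z^2 + 12*z
(5) = 45*x^3 - 159*x^2 + 156*x - 36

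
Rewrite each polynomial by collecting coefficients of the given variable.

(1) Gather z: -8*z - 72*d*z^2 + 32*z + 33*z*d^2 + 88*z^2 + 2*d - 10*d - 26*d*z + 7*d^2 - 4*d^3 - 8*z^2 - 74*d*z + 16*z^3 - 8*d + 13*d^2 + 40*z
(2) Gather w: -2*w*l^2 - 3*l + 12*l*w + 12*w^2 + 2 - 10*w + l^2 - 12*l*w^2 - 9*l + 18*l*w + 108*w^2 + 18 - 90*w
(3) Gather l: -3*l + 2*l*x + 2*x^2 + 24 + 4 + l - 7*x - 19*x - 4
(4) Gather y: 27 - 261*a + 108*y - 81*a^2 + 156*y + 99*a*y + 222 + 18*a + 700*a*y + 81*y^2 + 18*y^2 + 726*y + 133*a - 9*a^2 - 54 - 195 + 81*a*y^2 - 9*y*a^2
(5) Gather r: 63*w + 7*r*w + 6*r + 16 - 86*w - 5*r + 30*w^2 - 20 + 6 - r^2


(1) = -4*d^3 + 20*d^2 - 16*d + 16*z^3 + z^2*(80 - 72*d) + z*(33*d^2 - 100*d + 64)
(2) = l^2 - 12*l + w^2*(120 - 12*l) + w*(-2*l^2 + 30*l - 100) + 20
(3) = l*(2*x - 2) + 2*x^2 - 26*x + 24
(4) = -90*a^2 - 110*a + y^2*(81*a + 99) + y*(-9*a^2 + 799*a + 990)
(5) = -r^2 + r*(7*w + 1) + 30*w^2 - 23*w + 2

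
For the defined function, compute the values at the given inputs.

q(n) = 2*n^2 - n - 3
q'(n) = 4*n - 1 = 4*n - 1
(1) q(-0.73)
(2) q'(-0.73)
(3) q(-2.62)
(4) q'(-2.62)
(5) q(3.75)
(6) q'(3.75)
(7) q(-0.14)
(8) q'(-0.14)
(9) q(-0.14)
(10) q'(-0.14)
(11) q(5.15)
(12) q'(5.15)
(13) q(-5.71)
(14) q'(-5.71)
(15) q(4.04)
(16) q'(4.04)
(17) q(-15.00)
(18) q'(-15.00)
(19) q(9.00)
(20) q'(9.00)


(1) = -1.20
(2) = -3.92
(3) = 13.35
(4) = -11.48
(5) = 21.38
(6) = 14.00
(7) = -2.82
(8) = -1.56
(9) = -2.82
(10) = -1.56
(11) = 44.90
(12) = 19.60
(13) = 67.92
(14) = -23.84
(15) = 25.60
(16) = 15.16
(17) = 462.00
(18) = -61.00
(19) = 150.00
(20) = 35.00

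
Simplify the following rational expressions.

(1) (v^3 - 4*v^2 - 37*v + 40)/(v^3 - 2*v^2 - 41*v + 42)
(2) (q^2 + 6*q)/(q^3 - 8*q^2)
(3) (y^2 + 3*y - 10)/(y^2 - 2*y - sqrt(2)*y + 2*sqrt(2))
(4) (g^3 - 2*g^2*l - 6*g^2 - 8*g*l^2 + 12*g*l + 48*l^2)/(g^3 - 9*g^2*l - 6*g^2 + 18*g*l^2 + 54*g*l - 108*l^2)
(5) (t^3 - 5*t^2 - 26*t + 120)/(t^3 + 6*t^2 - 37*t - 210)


(1) = (v^2 - 3*v - 40)/(v^2 - v - 42)
(2) = (q + 6)/(q^2 - 8*q)
(3) = (y + 5)/(y - sqrt(2))
(4) = (g^2 - 2*g*l - 8*l^2)/(g^2 - 9*g*l + 18*l^2)
(5) = (t - 4)/(t + 7)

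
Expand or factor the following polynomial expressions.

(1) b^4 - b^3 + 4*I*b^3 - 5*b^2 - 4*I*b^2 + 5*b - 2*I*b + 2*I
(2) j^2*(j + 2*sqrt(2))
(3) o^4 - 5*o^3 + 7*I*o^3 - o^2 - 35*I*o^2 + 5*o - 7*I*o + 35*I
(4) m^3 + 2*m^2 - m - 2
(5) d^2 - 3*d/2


(1) = (b - 1)*(b + I)^2*(b + 2*I)
(2) = j^3 + 2*sqrt(2)*j^2
(3) = (o - 5)*(o + 7*I)*(-I*o - I)*(I*o - I)
(4) = (m - 1)*(m + 1)*(m + 2)
(5) = d*(d - 3/2)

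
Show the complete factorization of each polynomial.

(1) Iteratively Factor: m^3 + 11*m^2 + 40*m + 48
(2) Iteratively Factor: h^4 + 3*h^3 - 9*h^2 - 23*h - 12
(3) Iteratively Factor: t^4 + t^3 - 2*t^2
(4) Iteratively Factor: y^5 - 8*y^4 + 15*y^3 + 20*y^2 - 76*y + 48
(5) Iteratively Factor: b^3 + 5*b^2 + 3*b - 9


(1) = (m + 3)*(m^2 + 8*m + 16) = (m + 3)*(m + 4)*(m + 4)
(2) = (h - 3)*(h^3 + 6*h^2 + 9*h + 4) = (h - 3)*(h + 1)*(h^2 + 5*h + 4) = (h - 3)*(h + 1)*(h + 4)*(h + 1)
(3) = (t - 1)*(t^3 + 2*t^2) = t*(t - 1)*(t^2 + 2*t) = t*(t - 1)*(t + 2)*(t)
(4) = (y - 1)*(y^4 - 7*y^3 + 8*y^2 + 28*y - 48) = (y - 1)*(y + 2)*(y^3 - 9*y^2 + 26*y - 24) = (y - 4)*(y - 1)*(y + 2)*(y^2 - 5*y + 6) = (y - 4)*(y - 3)*(y - 1)*(y + 2)*(y - 2)
(5) = (b + 3)*(b^2 + 2*b - 3) = (b - 1)*(b + 3)*(b + 3)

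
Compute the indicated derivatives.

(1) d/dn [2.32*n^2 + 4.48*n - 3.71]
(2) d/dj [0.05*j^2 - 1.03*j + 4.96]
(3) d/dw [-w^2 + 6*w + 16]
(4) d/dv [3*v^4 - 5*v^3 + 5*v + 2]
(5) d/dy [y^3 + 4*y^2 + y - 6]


(1) = 4.64*n + 4.48
(2) = 0.1*j - 1.03
(3) = 6 - 2*w
(4) = 12*v^3 - 15*v^2 + 5
(5) = 3*y^2 + 8*y + 1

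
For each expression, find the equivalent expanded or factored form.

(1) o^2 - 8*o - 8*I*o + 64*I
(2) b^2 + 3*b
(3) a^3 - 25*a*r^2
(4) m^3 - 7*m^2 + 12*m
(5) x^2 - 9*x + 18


(1) = (o - 8)*(o - 8*I)
(2) = b*(b + 3)
(3) = a*(a - 5*r)*(a + 5*r)
(4) = m*(m - 4)*(m - 3)
(5) = (x - 6)*(x - 3)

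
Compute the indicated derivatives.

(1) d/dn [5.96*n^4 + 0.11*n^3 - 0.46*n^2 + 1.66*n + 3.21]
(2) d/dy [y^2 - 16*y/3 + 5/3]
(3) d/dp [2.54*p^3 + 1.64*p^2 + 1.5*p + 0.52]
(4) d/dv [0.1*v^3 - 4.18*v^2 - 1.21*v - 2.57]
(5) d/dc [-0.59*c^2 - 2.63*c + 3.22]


(1) = 23.84*n^3 + 0.33*n^2 - 0.92*n + 1.66
(2) = 2*y - 16/3
(3) = 7.62*p^2 + 3.28*p + 1.5
(4) = 0.3*v^2 - 8.36*v - 1.21
(5) = -1.18*c - 2.63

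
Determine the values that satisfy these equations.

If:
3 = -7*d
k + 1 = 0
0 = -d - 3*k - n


Then:
d = -3/7
k = -1
n = 24/7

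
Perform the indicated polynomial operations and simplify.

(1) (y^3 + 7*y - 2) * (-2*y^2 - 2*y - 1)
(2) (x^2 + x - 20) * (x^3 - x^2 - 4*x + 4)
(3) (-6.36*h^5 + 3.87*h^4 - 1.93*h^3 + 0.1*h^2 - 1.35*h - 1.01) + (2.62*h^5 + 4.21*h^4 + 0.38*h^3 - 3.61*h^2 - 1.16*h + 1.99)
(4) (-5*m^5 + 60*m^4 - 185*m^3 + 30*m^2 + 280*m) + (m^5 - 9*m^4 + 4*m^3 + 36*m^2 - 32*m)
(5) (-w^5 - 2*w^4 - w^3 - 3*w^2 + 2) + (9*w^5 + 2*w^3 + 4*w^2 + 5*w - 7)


(1) = -2*y^5 - 2*y^4 - 15*y^3 - 10*y^2 - 3*y + 2
(2) = x^5 - 25*x^3 + 20*x^2 + 84*x - 80
(3) = -3.74*h^5 + 8.08*h^4 - 1.55*h^3 - 3.51*h^2 - 2.51*h + 0.98
(4) = -4*m^5 + 51*m^4 - 181*m^3 + 66*m^2 + 248*m
(5) = 8*w^5 - 2*w^4 + w^3 + w^2 + 5*w - 5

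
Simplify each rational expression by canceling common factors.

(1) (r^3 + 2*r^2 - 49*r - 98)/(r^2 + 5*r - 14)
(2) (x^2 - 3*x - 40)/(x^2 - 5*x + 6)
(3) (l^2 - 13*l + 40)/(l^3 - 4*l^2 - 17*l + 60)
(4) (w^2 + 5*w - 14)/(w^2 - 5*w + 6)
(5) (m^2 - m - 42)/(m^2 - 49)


(1) = (r^2 - 5*r - 14)/(r - 2)
(2) = (x^2 - 3*x - 40)/(x^2 - 5*x + 6)
(3) = (l - 8)/(l^2 + l - 12)
(4) = (w + 7)/(w - 3)
(5) = (m + 6)/(m + 7)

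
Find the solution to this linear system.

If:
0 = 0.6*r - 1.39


Then:
r = 2.32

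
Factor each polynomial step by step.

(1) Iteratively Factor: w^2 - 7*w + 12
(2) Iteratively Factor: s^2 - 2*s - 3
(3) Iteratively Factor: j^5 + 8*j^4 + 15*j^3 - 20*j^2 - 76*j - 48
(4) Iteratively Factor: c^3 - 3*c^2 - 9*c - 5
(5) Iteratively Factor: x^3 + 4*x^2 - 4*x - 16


(1) = (w - 4)*(w - 3)
(2) = (s - 3)*(s + 1)
(3) = (j + 3)*(j^4 + 5*j^3 - 20*j - 16) = (j + 2)*(j + 3)*(j^3 + 3*j^2 - 6*j - 8) = (j + 1)*(j + 2)*(j + 3)*(j^2 + 2*j - 8) = (j - 2)*(j + 1)*(j + 2)*(j + 3)*(j + 4)
(4) = (c + 1)*(c^2 - 4*c - 5) = (c - 5)*(c + 1)*(c + 1)
(5) = (x - 2)*(x^2 + 6*x + 8) = (x - 2)*(x + 4)*(x + 2)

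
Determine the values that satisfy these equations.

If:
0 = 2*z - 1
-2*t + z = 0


Then:
t = 1/4
z = 1/2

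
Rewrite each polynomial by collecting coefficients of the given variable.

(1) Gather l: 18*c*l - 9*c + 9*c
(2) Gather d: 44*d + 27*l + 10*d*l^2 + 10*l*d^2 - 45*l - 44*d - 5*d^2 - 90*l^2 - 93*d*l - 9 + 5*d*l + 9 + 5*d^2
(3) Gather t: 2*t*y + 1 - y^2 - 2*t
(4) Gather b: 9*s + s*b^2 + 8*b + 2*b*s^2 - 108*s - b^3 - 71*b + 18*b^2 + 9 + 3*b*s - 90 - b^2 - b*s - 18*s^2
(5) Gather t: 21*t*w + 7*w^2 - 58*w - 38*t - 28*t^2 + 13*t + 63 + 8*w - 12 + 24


(1) = 18*c*l
(2) = 10*d^2*l + d*(10*l^2 - 88*l) - 90*l^2 - 18*l
(3) = t*(2*y - 2) - y^2 + 1
(4) = -b^3 + b^2*(s + 17) + b*(2*s^2 + 2*s - 63) - 18*s^2 - 99*s - 81
(5) = -28*t^2 + t*(21*w - 25) + 7*w^2 - 50*w + 75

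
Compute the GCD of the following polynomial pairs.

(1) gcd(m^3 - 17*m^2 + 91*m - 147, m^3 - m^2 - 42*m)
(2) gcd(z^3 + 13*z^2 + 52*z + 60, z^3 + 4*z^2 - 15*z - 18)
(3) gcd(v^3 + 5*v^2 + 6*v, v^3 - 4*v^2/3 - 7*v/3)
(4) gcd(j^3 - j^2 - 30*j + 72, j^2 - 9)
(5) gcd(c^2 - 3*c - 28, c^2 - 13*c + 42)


(1) = gcd((m - 7)^2*(m - 3), m*(m - 7)*(m + 6)) = m - 7
(2) = gcd((z + 2)*(z + 5)*(z + 6), (z - 3)*(z + 1)*(z + 6)) = z + 6
(3) = gcd(v*(v + 2)*(v + 3), v*(v - 7/3)*(v + 1)) = v
(4) = j - 3
(5) = gcd((c - 7)*(c + 4), (c - 7)*(c - 6)) = c - 7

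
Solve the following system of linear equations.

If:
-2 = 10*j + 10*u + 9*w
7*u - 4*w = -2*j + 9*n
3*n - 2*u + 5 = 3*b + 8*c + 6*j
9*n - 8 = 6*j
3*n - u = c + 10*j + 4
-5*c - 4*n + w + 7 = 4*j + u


Then:
b = 4673/44649
c = 114/121
j = -10831/29766
n = 9619/14883
u = 9458/14883
w = -709/1353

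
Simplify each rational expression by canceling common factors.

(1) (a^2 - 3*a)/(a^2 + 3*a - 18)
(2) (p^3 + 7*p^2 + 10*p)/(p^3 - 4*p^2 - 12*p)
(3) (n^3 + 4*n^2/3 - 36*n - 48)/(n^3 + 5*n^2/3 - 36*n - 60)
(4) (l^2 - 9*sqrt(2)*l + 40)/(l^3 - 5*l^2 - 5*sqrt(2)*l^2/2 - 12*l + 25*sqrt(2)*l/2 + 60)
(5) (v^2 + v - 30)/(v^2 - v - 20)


(1) = a/(a + 6)
(2) = (p + 5)/(p - 6)
(3) = (3*n + 4)/(3*n + 5)
(4) = (2*l - 10*sqrt(2))/(2*l^2 + l*(-10 + 3*sqrt(2)) - 15*sqrt(2))
(5) = (v + 6)/(v + 4)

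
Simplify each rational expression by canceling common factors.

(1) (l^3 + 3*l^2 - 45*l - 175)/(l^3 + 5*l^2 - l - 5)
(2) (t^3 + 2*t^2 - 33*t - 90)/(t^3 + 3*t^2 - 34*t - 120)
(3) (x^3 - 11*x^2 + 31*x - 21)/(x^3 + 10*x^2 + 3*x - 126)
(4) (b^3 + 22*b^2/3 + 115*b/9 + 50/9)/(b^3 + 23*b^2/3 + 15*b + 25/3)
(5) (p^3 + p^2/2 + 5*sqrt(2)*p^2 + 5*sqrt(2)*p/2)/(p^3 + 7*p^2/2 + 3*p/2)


(1) = (l^2 - 2*l - 35)/(l^2 - 1)
(2) = (t + 3)/(t + 4)
(3) = (x^2 - 8*x + 7)/(x^2 + 13*x + 42)
(4) = (3*b + 2)/(3*b + 3)
(5) = (4*p + 20*sqrt(2))/(4*p + 12)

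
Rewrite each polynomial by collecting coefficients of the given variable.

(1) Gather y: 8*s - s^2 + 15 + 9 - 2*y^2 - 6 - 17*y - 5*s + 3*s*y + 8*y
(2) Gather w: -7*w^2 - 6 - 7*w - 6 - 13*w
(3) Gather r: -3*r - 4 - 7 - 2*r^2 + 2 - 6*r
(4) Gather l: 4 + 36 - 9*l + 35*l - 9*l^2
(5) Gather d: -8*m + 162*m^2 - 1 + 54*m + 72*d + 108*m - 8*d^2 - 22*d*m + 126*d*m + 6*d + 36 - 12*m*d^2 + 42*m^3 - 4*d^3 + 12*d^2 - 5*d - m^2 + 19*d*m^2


(1) = -s^2 + 3*s - 2*y^2 + y*(3*s - 9) + 18
(2) = -7*w^2 - 20*w - 12
(3) = -2*r^2 - 9*r - 9
(4) = -9*l^2 + 26*l + 40
(5) = -4*d^3 + d^2*(4 - 12*m) + d*(19*m^2 + 104*m + 73) + 42*m^3 + 161*m^2 + 154*m + 35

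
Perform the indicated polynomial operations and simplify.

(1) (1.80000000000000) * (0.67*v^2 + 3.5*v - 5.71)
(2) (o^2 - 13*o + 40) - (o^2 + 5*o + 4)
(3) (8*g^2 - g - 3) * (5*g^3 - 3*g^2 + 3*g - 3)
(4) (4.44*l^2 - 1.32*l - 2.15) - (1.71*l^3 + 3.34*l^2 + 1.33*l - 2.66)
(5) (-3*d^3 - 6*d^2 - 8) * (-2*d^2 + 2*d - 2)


(1) = 1.206*v^2 + 6.3*v - 10.278
(2) = 36 - 18*o
(3) = 40*g^5 - 29*g^4 + 12*g^3 - 18*g^2 - 6*g + 9
(4) = -1.71*l^3 + 1.1*l^2 - 2.65*l + 0.51
(5) = 6*d^5 + 6*d^4 - 6*d^3 + 28*d^2 - 16*d + 16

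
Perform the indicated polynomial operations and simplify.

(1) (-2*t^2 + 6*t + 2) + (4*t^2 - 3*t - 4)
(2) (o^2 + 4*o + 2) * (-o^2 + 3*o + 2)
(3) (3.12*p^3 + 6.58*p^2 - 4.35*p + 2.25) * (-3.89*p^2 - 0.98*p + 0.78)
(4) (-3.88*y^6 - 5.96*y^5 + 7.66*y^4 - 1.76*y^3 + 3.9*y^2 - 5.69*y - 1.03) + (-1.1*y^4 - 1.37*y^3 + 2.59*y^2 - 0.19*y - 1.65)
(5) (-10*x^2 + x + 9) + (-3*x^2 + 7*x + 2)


(1) = 2*t^2 + 3*t - 2
(2) = -o^4 - o^3 + 12*o^2 + 14*o + 4
(3) = -12.1368*p^5 - 28.6538*p^4 + 12.9067*p^3 + 0.6429*p^2 - 5.598*p + 1.755
(4) = -3.88*y^6 - 5.96*y^5 + 6.56*y^4 - 3.13*y^3 + 6.49*y^2 - 5.88*y - 2.68
(5) = -13*x^2 + 8*x + 11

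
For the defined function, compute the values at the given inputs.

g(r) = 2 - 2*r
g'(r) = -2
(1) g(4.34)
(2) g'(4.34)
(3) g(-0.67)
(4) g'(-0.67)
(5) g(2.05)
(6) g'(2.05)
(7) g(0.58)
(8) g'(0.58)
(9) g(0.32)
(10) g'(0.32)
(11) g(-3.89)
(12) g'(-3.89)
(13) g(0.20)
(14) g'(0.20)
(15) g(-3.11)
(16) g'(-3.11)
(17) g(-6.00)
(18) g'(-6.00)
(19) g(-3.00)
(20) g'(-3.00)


(1) = -6.68
(2) = -2.00
(3) = 3.34
(4) = -2.00
(5) = -2.10
(6) = -2.00
(7) = 0.84
(8) = -2.00
(9) = 1.36
(10) = -2.00
(11) = 9.78
(12) = -2.00
(13) = 1.60
(14) = -2.00
(15) = 8.22
(16) = -2.00
(17) = 14.00
(18) = -2.00
(19) = 8.00
(20) = -2.00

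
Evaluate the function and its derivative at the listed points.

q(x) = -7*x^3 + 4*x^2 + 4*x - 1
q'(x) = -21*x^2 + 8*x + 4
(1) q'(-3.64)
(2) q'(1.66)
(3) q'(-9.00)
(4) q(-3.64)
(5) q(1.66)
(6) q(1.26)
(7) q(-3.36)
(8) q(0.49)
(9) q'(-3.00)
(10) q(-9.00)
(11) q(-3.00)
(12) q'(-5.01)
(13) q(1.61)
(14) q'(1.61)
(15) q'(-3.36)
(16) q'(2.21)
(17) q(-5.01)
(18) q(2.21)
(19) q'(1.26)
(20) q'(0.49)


(1) = -303.36
(2) = -40.59
(3) = -1769.00
(4) = 375.04
(5) = -15.36
(6) = -3.61
(7) = 296.25
(8) = 1.10
(9) = -209.00
(10) = 5390.00
(11) = 212.00
(12) = -563.18
(13) = -13.40
(14) = -37.55
(15) = -259.96
(16) = -80.89
(17) = 959.62
(18) = -48.18
(19) = -19.26
(20) = 2.88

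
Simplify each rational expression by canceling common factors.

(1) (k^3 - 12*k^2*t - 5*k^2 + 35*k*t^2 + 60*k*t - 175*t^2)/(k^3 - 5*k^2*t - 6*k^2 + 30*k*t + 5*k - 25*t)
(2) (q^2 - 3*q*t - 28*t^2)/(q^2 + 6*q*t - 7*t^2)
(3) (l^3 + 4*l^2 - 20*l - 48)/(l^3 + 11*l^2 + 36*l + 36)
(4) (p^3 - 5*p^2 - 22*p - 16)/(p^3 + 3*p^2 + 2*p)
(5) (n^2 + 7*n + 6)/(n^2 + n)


(1) = (k - 7*t)/(k - 1)
(2) = (q^2 - 3*q*t - 28*t^2)/(q^2 + 6*q*t - 7*t^2)
(3) = (l - 4)/(l + 3)
(4) = (p - 8)/p
(5) = (n + 6)/n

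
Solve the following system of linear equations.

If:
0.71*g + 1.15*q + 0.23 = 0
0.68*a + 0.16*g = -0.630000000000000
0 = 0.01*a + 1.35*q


Then:
a = -0.85
g = -0.33
q = 0.01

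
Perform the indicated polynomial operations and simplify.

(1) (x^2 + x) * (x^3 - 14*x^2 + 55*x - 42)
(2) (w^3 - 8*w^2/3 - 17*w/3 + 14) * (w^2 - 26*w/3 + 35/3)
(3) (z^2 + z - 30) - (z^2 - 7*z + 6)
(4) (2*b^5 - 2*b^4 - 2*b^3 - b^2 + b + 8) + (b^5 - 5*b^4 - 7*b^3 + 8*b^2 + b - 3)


(1) = x^5 - 13*x^4 + 41*x^3 + 13*x^2 - 42*x
(2) = w^5 - 34*w^4/3 + 262*w^3/9 + 32*w^2 - 1687*w/9 + 490/3
(3) = 8*z - 36
(4) = 3*b^5 - 7*b^4 - 9*b^3 + 7*b^2 + 2*b + 5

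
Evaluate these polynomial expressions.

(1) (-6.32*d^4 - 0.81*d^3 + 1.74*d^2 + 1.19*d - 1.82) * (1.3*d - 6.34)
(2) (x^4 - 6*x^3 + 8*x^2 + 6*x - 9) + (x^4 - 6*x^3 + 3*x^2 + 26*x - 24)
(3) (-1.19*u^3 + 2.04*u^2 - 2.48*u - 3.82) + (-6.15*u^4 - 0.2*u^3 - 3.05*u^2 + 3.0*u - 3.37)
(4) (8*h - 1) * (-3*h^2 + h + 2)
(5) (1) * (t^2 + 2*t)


(1) = -8.216*d^5 + 39.0158*d^4 + 7.3974*d^3 - 9.4846*d^2 - 9.9106*d + 11.5388
(2) = 2*x^4 - 12*x^3 + 11*x^2 + 32*x - 33
(3) = -6.15*u^4 - 1.39*u^3 - 1.01*u^2 + 0.52*u - 7.19
(4) = -24*h^3 + 11*h^2 + 15*h - 2
(5) = t^2 + 2*t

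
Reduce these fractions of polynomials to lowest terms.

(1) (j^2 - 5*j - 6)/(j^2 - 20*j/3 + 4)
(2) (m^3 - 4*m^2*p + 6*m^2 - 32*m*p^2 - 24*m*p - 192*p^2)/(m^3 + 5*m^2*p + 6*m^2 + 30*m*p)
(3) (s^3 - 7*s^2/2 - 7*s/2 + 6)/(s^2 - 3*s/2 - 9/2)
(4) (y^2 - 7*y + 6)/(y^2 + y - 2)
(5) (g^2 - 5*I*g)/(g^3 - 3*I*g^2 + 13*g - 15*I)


(1) = (3*j + 3)/(3*j - 2)
(2) = (m^2 - 4*m*p - 32*p^2)/(m^2 + 5*m*p)
(3) = (s^2 - 5*s + 4)/(s - 3)
(4) = (y - 6)/(y + 2)
(5) = g/(g^2 + 2*I*g + 3)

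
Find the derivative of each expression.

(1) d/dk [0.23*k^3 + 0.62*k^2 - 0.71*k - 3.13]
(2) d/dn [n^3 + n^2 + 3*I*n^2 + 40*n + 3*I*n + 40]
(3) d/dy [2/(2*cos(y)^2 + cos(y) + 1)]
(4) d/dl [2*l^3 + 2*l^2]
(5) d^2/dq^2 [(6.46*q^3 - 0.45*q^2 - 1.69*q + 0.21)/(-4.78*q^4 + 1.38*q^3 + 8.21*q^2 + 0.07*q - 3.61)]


(1) = 0.69*k^2 + 1.24*k - 0.71
(2) = 3*n^2 + n*(2 + 6*I) + 40 + 3*I
(3) = 2*(4*cos(y) + 1)*sin(y)/(cos(y) + cos(2*y) + 2)^2
(4) = 2*l*(3*l + 2)
(5) = (-295.201328*q^9 + 61.69068*q^8 - 1075.534416*q^7 - 121.176764*q^6 + 2343.826092*q^5 - 310.993104*q^4 - 745.653204*q^3 + 149.28216*q^2 - 211.595052*q + 0.132956)/(109.215352*q^12 - 94.592376*q^11 - 535.446996*q^10 + 317.512428*q^9 + 1169.888082*q^8 - 405.848526*q^7 - 1387.471967*q^6 + 223.980885*q^5 + 918.838386*q^4 - 41.505235*q^3 - 320.927556*q^2 - 2.736741*q + 47.045881)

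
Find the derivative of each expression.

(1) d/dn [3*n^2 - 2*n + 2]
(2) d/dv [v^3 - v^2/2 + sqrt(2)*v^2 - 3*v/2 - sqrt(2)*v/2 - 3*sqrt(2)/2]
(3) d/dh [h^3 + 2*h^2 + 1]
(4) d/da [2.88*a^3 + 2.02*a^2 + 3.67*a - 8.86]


(1) = 6*n - 2
(2) = 3*v^2 - v + 2*sqrt(2)*v - 3/2 - sqrt(2)/2
(3) = h*(3*h + 4)
(4) = 8.64*a^2 + 4.04*a + 3.67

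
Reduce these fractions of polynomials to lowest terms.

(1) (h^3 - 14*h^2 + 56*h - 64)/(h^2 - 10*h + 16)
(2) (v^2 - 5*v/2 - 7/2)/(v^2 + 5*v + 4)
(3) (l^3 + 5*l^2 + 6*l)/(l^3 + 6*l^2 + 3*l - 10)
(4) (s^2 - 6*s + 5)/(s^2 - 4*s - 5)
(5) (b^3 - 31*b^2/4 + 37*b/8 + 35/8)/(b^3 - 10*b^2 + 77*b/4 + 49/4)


(1) = h - 4
(2) = (2*v - 7)/(2*v + 8)
(3) = (l^2 + 3*l)/(l^2 + 4*l - 5)
(4) = (s - 1)/(s + 1)
(5) = (4*b - 5)/(4*b - 14)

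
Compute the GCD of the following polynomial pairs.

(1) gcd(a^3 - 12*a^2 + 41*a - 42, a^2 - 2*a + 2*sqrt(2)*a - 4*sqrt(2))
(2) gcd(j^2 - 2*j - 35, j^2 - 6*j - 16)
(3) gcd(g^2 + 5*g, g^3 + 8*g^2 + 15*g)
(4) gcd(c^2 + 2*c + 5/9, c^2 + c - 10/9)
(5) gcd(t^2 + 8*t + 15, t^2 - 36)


(1) = a - 2
(2) = 1
(3) = g^2 + 5*g
(4) = c + 5/3
(5) = 1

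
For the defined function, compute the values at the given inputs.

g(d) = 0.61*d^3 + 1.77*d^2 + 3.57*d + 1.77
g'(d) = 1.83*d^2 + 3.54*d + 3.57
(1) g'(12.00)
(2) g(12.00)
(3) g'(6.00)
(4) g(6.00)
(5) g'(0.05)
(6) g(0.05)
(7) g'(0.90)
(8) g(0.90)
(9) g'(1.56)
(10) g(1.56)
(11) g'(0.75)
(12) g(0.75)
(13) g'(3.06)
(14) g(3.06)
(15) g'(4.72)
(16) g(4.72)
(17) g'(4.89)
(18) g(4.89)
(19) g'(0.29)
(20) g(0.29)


(1) = 309.57
(2) = 1353.57
(3) = 90.69
(4) = 218.67
(5) = 3.75
(6) = 1.95
(7) = 8.24
(8) = 6.86
(9) = 13.55
(10) = 13.96
(11) = 7.25
(12) = 5.70
(13) = 31.54
(14) = 46.75
(15) = 61.05
(16) = 122.20
(17) = 64.64
(18) = 132.88
(19) = 4.75
(20) = 2.97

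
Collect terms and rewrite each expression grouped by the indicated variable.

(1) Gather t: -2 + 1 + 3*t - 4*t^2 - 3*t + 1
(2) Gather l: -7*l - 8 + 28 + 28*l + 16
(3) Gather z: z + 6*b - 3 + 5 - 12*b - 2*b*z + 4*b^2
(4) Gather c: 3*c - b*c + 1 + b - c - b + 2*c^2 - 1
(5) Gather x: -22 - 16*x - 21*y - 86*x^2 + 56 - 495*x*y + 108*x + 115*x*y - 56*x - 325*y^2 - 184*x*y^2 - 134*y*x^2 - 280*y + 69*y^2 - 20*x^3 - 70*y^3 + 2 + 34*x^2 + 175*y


(1) = -4*t^2
(2) = 21*l + 36
(3) = 4*b^2 - 6*b + z*(1 - 2*b) + 2
(4) = 2*c^2 + c*(2 - b)
(5) = -20*x^3 + x^2*(-134*y - 52) + x*(-184*y^2 - 380*y + 36) - 70*y^3 - 256*y^2 - 126*y + 36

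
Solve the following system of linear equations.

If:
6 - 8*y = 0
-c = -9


Then:
c = 9
y = 3/4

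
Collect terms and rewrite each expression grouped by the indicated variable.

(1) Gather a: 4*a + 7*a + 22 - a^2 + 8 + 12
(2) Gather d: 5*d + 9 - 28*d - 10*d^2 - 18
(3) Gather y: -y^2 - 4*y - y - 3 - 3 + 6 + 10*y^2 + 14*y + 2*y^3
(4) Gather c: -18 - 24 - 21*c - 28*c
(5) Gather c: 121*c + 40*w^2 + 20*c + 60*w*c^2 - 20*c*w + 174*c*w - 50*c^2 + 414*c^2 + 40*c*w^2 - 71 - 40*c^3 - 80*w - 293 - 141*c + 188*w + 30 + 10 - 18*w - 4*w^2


(1) = -a^2 + 11*a + 42
(2) = -10*d^2 - 23*d - 9
(3) = 2*y^3 + 9*y^2 + 9*y
(4) = -49*c - 42
(5) = -40*c^3 + c^2*(60*w + 364) + c*(40*w^2 + 154*w) + 36*w^2 + 90*w - 324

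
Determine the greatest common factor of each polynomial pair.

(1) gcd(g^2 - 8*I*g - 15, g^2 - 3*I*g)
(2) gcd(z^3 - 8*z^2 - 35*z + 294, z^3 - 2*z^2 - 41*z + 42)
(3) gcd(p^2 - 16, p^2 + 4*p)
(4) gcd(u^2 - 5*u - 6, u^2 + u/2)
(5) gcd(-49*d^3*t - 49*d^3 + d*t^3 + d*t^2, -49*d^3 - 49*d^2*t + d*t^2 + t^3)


(1) = gcd((g - 5*I)*(g - 3*I), g*(g - 3*I)) = g - 3*I
(2) = z^2 - z - 42
(3) = gcd((p - 4)*(p + 4), p*(p + 4)) = p + 4
(4) = gcd((u - 6)*(u + 1), u*(u + 1/2)) = 1
(5) = -49*d^2 + t^2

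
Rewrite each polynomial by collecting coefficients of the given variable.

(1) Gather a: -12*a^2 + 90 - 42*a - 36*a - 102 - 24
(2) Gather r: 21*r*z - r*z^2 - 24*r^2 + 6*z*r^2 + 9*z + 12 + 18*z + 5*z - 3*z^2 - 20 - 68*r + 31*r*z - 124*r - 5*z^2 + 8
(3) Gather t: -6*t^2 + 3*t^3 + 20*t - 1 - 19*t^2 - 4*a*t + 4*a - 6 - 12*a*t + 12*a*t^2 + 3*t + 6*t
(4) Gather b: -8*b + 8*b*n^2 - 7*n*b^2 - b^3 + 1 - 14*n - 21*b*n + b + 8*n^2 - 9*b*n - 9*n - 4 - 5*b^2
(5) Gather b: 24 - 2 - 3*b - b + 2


(1) = -12*a^2 - 78*a - 36
(2) = r^2*(6*z - 24) + r*(-z^2 + 52*z - 192) - 8*z^2 + 32*z
(3) = 4*a + 3*t^3 + t^2*(12*a - 25) + t*(29 - 16*a) - 7
(4) = -b^3 + b^2*(-7*n - 5) + b*(8*n^2 - 30*n - 7) + 8*n^2 - 23*n - 3
(5) = 24 - 4*b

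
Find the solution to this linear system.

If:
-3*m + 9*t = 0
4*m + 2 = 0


Then:
m = -1/2
t = -1/6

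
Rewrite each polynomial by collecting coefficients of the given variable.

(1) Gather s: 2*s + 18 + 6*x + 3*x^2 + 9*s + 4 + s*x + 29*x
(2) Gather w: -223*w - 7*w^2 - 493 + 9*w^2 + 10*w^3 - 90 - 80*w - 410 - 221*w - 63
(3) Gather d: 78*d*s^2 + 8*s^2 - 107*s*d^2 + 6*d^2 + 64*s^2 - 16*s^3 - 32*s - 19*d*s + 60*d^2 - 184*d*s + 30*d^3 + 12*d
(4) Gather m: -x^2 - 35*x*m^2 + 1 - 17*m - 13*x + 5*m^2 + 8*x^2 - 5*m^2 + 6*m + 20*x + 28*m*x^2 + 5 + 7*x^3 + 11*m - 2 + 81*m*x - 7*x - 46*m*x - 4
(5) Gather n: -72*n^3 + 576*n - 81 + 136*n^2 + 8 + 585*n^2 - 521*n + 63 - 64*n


(1) = s*(x + 11) + 3*x^2 + 35*x + 22
(2) = 10*w^3 + 2*w^2 - 524*w - 1056
(3) = 30*d^3 + d^2*(66 - 107*s) + d*(78*s^2 - 203*s + 12) - 16*s^3 + 72*s^2 - 32*s
(4) = -35*m^2*x + m*(28*x^2 + 35*x) + 7*x^3 + 7*x^2
(5) = -72*n^3 + 721*n^2 - 9*n - 10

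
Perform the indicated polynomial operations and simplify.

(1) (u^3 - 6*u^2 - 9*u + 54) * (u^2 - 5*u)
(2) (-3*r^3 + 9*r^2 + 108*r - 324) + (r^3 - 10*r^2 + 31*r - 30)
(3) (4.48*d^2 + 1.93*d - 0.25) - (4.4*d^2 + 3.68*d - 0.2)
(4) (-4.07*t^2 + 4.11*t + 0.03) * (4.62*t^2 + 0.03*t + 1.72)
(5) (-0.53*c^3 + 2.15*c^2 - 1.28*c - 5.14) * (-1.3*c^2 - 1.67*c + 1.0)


(1) = u^5 - 11*u^4 + 21*u^3 + 99*u^2 - 270*u
(2) = -2*r^3 - r^2 + 139*r - 354
(3) = 0.08*d^2 - 1.75*d - 0.05
(4) = -18.8034*t^4 + 18.8661*t^3 - 6.7385*t^2 + 7.0701*t + 0.0516
(5) = 0.689*c^5 - 1.9099*c^4 - 2.4565*c^3 + 10.9696*c^2 + 7.3038*c - 5.14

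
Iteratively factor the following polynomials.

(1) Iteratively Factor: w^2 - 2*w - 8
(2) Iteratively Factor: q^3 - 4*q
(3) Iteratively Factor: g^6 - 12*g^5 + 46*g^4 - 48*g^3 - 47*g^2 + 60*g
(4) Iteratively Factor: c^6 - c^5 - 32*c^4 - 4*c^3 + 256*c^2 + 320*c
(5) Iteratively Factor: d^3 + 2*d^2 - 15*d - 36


(1) = (w - 4)*(w + 2)
(2) = (q - 2)*(q^2 + 2*q) = q*(q - 2)*(q + 2)
(3) = (g - 4)*(g^5 - 8*g^4 + 14*g^3 + 8*g^2 - 15*g) = (g - 4)*(g - 3)*(g^4 - 5*g^3 - g^2 + 5*g) = g*(g - 4)*(g - 3)*(g^3 - 5*g^2 - g + 5) = g*(g - 4)*(g - 3)*(g + 1)*(g^2 - 6*g + 5) = g*(g - 4)*(g - 3)*(g - 1)*(g + 1)*(g - 5)
(4) = (c - 4)*(c^5 + 3*c^4 - 20*c^3 - 84*c^2 - 80*c) = (c - 4)*(c + 2)*(c^4 + c^3 - 22*c^2 - 40*c) = (c - 5)*(c - 4)*(c + 2)*(c^3 + 6*c^2 + 8*c) = (c - 5)*(c - 4)*(c + 2)^2*(c^2 + 4*c) = c*(c - 5)*(c - 4)*(c + 2)^2*(c + 4)
(5) = (d - 4)*(d^2 + 6*d + 9) = (d - 4)*(d + 3)*(d + 3)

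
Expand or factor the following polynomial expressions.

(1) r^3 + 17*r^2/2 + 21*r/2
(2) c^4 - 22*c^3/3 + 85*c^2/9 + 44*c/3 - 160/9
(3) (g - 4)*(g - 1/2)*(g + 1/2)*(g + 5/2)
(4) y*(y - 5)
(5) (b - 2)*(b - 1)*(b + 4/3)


(1) = r*(r + 3/2)*(r + 7)
(2) = (c - 5)*(c - 8/3)*(c - 1)*(c + 4/3)
(3) = g^4 - 3*g^3/2 - 41*g^2/4 + 3*g/8 + 5/2
(4) = y^2 - 5*y
(5) = b^3 - 5*b^2/3 - 2*b + 8/3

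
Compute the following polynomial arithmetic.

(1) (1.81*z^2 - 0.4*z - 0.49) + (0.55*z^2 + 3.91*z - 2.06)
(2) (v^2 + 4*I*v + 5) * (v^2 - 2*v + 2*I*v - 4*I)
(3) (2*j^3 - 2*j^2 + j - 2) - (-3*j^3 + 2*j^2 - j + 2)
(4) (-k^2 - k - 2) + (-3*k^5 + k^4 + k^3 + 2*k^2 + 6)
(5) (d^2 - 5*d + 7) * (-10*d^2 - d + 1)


(1) = 2.36*z^2 + 3.51*z - 2.55
(2) = v^4 - 2*v^3 + 6*I*v^3 - 3*v^2 - 12*I*v^2 + 6*v + 10*I*v - 20*I
(3) = 5*j^3 - 4*j^2 + 2*j - 4
(4) = -3*k^5 + k^4 + k^3 + k^2 - k + 4
(5) = -10*d^4 + 49*d^3 - 64*d^2 - 12*d + 7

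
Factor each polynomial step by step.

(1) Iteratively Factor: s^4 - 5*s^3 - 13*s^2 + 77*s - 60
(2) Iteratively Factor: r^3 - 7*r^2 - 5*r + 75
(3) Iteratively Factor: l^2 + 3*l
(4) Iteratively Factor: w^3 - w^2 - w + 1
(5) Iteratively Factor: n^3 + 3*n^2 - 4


(1) = (s - 5)*(s^3 - 13*s + 12) = (s - 5)*(s + 4)*(s^2 - 4*s + 3) = (s - 5)*(s - 3)*(s + 4)*(s - 1)
(2) = (r - 5)*(r^2 - 2*r - 15) = (r - 5)^2*(r + 3)
(3) = (l + 3)*(l)
(4) = (w - 1)*(w^2 - 1) = (w - 1)^2*(w + 1)
(5) = (n + 2)*(n^2 + n - 2) = (n - 1)*(n + 2)*(n + 2)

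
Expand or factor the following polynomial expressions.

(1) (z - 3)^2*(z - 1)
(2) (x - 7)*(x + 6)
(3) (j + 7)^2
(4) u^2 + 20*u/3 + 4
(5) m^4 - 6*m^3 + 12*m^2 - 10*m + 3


(1) = z^3 - 7*z^2 + 15*z - 9
(2) = x^2 - x - 42
(3) = j^2 + 14*j + 49
(4) = (u + 2/3)*(u + 6)
(5) = (m - 3)*(m - 1)^3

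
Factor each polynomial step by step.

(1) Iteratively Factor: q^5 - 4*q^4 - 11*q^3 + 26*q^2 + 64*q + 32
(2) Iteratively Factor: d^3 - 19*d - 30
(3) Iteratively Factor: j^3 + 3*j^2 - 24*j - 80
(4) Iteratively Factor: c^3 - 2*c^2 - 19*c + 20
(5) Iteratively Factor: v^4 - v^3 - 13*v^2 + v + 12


(1) = (q + 1)*(q^4 - 5*q^3 - 6*q^2 + 32*q + 32) = (q + 1)*(q + 2)*(q^3 - 7*q^2 + 8*q + 16) = (q - 4)*(q + 1)*(q + 2)*(q^2 - 3*q - 4) = (q - 4)^2*(q + 1)*(q + 2)*(q + 1)
(2) = (d - 5)*(d^2 + 5*d + 6) = (d - 5)*(d + 2)*(d + 3)
(3) = (j - 5)*(j^2 + 8*j + 16) = (j - 5)*(j + 4)*(j + 4)
(4) = (c + 4)*(c^2 - 6*c + 5) = (c - 1)*(c + 4)*(c - 5)
(5) = (v + 1)*(v^3 - 2*v^2 - 11*v + 12) = (v - 1)*(v + 1)*(v^2 - v - 12) = (v - 4)*(v - 1)*(v + 1)*(v + 3)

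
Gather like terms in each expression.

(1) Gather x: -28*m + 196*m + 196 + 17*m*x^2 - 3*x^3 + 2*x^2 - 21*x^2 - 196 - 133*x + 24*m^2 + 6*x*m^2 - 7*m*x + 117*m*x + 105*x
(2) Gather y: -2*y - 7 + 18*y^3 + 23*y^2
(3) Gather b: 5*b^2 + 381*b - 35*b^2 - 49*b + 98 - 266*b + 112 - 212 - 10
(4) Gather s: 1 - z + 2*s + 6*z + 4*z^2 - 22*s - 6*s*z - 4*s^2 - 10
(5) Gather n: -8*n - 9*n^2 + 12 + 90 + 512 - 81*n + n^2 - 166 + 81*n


(1) = 24*m^2 + 168*m - 3*x^3 + x^2*(17*m - 19) + x*(6*m^2 + 110*m - 28)
(2) = 18*y^3 + 23*y^2 - 2*y - 7
(3) = -30*b^2 + 66*b - 12
(4) = -4*s^2 + s*(-6*z - 20) + 4*z^2 + 5*z - 9
(5) = -8*n^2 - 8*n + 448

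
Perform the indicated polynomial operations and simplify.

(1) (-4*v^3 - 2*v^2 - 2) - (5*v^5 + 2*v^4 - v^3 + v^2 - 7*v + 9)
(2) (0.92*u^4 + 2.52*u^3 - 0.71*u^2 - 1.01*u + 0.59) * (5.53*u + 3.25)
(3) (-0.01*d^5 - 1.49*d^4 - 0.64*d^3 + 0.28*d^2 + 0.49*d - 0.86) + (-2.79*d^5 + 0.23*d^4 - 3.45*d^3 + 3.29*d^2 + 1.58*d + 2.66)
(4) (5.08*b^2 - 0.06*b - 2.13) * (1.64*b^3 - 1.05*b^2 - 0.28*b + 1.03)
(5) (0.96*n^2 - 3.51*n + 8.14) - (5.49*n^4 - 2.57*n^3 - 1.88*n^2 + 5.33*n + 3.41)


(1) = -5*v^5 - 2*v^4 - 3*v^3 - 3*v^2 + 7*v - 11
(2) = 5.0876*u^5 + 16.9256*u^4 + 4.2637*u^3 - 7.8928*u^2 - 0.0198*u + 1.9175
(3) = -2.8*d^5 - 1.26*d^4 - 4.09*d^3 + 3.57*d^2 + 2.07*d + 1.8
(4) = 8.3312*b^5 - 5.4324*b^4 - 4.8526*b^3 + 7.4857*b^2 + 0.5346*b - 2.1939
(5) = -5.49*n^4 + 2.57*n^3 + 2.84*n^2 - 8.84*n + 4.73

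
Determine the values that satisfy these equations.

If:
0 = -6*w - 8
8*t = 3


Then:
t = 3/8
w = -4/3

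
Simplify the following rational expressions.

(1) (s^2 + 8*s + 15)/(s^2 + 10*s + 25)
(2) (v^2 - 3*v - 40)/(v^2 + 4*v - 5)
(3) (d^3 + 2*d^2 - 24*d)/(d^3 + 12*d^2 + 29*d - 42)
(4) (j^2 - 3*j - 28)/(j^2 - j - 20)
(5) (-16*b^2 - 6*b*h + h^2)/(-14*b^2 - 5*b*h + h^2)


(1) = (s + 3)/(s + 5)
(2) = (v - 8)/(v - 1)
(3) = (d^2 - 4*d)/(d^2 + 6*d - 7)
(4) = (j - 7)/(j - 5)
(5) = (8*b - h)/(7*b - h)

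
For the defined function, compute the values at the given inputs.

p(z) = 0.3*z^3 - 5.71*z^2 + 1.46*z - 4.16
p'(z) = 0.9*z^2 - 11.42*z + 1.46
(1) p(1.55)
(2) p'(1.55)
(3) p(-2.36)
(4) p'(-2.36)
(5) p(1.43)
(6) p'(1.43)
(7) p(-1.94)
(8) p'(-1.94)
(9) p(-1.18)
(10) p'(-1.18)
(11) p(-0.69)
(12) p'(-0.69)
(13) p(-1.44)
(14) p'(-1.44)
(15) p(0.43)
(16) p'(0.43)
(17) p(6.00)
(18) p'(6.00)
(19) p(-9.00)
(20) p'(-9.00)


(1) = -14.50
(2) = -14.08
(3) = -43.35
(4) = 33.42
(5) = -12.87
(6) = -13.03
(7) = -30.67
(8) = 27.00
(9) = -14.33
(10) = 16.19
(11) = -7.98
(12) = 9.77
(13) = -19.00
(14) = 19.77
(15) = -4.56
(16) = -3.28
(17) = -136.16
(18) = -34.66
(19) = -698.51
(20) = 177.14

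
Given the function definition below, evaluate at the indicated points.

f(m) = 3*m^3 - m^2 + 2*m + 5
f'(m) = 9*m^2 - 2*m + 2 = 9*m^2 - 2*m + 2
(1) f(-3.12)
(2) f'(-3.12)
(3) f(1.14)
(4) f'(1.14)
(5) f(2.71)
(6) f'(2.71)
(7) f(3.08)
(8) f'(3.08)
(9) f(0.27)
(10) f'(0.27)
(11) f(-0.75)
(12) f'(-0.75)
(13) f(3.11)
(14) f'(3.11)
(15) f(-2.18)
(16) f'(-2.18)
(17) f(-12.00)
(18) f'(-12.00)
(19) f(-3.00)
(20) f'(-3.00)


(1) = -102.09
(2) = 95.85
(3) = 10.43
(4) = 11.42
(5) = 62.78
(6) = 62.68
(7) = 89.33
(8) = 81.22
(9) = 5.53
(10) = 2.12
(11) = 1.67
(12) = 8.56
(13) = 91.79
(14) = 82.83
(15) = -35.19
(16) = 49.13
(17) = -5347.00
(18) = 1322.00
(19) = -91.00
(20) = 89.00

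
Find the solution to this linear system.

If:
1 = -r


Then:
r = -1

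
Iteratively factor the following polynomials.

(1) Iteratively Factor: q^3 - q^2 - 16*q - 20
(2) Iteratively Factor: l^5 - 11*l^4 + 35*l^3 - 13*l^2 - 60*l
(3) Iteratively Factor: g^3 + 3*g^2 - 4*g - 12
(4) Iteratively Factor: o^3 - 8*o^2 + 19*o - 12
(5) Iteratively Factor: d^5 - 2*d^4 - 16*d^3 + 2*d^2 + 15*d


(1) = (q - 5)*(q^2 + 4*q + 4) = (q - 5)*(q + 2)*(q + 2)
(2) = (l - 4)*(l^4 - 7*l^3 + 7*l^2 + 15*l) = (l - 4)*(l + 1)*(l^3 - 8*l^2 + 15*l) = l*(l - 4)*(l + 1)*(l^2 - 8*l + 15) = l*(l - 4)*(l - 3)*(l + 1)*(l - 5)
(3) = (g + 3)*(g^2 - 4) = (g - 2)*(g + 3)*(g + 2)
(4) = (o - 4)*(o^2 - 4*o + 3) = (o - 4)*(o - 3)*(o - 1)
(5) = (d + 1)*(d^4 - 3*d^3 - 13*d^2 + 15*d) = (d + 1)*(d + 3)*(d^3 - 6*d^2 + 5*d) = (d - 1)*(d + 1)*(d + 3)*(d^2 - 5*d) = (d - 5)*(d - 1)*(d + 1)*(d + 3)*(d)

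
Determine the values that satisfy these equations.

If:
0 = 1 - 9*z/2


Then:
z = 2/9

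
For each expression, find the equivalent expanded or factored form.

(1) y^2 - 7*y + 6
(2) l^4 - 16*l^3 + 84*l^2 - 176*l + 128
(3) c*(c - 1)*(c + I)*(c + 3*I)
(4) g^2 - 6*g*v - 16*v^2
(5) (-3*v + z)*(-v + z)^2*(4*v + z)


(1) = (y - 6)*(y - 1)
(2) = (l - 8)*(l - 4)*(l - 2)^2
(3) = c^4 - c^3 + 4*I*c^3 - 3*c^2 - 4*I*c^2 + 3*c
(4) = (g - 8*v)*(g + 2*v)
(5) = -12*v^4 + 25*v^3*z - 13*v^2*z^2 - v*z^3 + z^4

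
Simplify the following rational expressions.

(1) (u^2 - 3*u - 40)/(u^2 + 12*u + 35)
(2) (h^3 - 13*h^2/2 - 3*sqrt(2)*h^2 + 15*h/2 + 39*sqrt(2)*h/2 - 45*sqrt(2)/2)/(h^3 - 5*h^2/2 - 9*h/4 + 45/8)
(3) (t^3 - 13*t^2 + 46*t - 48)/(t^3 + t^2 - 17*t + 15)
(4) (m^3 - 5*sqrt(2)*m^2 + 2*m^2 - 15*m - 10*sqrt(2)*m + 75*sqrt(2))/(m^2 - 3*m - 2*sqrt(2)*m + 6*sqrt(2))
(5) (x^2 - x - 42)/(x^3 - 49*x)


(1) = (u - 8)/(u + 7)
(2) = (16*h^2 + h*(-80 - 48*sqrt(2)) + 240*sqrt(2))/(16*h^2 - 16*h - 60)
(3) = (t^2 - 10*t + 16)/(t^2 + 4*t - 5)
(4) = (m^2 + m*(5 - 5*sqrt(2)) - 25*sqrt(2))/(m - 2*sqrt(2))
(5) = (x + 6)/(x^2 + 7*x)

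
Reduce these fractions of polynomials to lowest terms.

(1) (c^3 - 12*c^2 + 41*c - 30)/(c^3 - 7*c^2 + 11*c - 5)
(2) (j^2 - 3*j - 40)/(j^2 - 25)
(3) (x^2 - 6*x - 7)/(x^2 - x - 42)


(1) = (c - 6)/(c - 1)
(2) = (j - 8)/(j - 5)
(3) = (x + 1)/(x + 6)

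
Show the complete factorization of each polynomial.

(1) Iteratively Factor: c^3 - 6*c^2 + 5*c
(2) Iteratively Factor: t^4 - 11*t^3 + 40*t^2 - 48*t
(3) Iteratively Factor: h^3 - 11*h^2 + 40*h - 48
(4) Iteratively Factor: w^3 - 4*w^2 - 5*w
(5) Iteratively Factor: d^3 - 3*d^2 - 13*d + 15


(1) = (c)*(c^2 - 6*c + 5) = c*(c - 5)*(c - 1)
(2) = (t - 4)*(t^3 - 7*t^2 + 12*t) = (t - 4)*(t - 3)*(t^2 - 4*t) = (t - 4)^2*(t - 3)*(t)
(3) = (h - 3)*(h^2 - 8*h + 16) = (h - 4)*(h - 3)*(h - 4)
(4) = (w)*(w^2 - 4*w - 5) = w*(w - 5)*(w + 1)
(5) = (d + 3)*(d^2 - 6*d + 5) = (d - 5)*(d + 3)*(d - 1)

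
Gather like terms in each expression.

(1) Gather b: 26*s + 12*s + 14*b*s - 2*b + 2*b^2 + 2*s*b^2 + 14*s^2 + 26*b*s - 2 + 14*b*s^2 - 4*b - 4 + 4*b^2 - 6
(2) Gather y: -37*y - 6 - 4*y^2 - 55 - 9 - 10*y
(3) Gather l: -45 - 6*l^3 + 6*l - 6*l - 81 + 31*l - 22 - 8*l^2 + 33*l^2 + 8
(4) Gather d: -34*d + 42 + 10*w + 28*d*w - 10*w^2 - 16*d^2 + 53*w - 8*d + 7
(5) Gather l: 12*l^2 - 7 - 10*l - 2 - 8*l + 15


(1) = b^2*(2*s + 6) + b*(14*s^2 + 40*s - 6) + 14*s^2 + 38*s - 12
(2) = -4*y^2 - 47*y - 70
(3) = -6*l^3 + 25*l^2 + 31*l - 140
(4) = -16*d^2 + d*(28*w - 42) - 10*w^2 + 63*w + 49
(5) = 12*l^2 - 18*l + 6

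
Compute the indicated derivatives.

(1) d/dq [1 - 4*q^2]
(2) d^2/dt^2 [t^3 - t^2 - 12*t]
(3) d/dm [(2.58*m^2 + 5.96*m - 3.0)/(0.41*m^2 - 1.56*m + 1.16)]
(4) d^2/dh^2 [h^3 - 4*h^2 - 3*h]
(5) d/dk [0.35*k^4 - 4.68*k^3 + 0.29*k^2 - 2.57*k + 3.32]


(1) = -8*q
(2) = 6*t - 2
(3) = (-6.4684*m^2 + 8.4456*m + 2.2336)/(0.1681*m^4 - 1.2792*m^3 + 3.3848*m^2 - 3.6192*m + 1.3456)
(4) = 6*h - 8
(5) = 1.4*k^3 - 14.04*k^2 + 0.58*k - 2.57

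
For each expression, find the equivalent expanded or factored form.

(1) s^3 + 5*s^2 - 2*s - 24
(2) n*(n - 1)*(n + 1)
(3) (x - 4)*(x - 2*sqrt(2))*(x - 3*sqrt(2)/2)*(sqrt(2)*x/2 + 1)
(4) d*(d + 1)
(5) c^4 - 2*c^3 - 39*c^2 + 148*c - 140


(1) = (s - 2)*(s + 3)*(s + 4)
(2) = n^3 - n
(3) = sqrt(2)*x^4/2 - 2*sqrt(2)*x^3 - 5*x^3/2 - sqrt(2)*x^2/2 + 10*x^2 + 2*sqrt(2)*x + 6*x - 24
(4) = d^2 + d
(5) = (c - 5)*(c - 2)^2*(c + 7)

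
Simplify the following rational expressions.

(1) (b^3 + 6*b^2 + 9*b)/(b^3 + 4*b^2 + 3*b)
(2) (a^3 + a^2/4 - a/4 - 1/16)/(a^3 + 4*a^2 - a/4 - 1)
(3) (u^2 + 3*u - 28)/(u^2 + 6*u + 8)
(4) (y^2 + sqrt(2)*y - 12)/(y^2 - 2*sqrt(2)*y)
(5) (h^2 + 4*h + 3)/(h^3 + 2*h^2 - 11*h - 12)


(1) = (b + 3)/(b + 1)
(2) = (4*a + 1)/(4*a + 16)
(3) = (u^2 + 3*u - 28)/(u^2 + 6*u + 8)
(4) = (y + 3*sqrt(2))/y
(5) = (h + 3)/(h^2 + h - 12)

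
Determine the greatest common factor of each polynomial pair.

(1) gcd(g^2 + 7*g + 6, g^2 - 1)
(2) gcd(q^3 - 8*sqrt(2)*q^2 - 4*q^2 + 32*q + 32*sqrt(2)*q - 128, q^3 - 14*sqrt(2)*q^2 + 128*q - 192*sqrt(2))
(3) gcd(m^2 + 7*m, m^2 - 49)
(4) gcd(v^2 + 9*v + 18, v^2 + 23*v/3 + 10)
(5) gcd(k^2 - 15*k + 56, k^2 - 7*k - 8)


(1) = gcd((g + 1)*(g + 6), (g - 1)*(g + 1)) = g + 1
(2) = q^2 - 8*sqrt(2)*q + 32
(3) = gcd(m*(m + 7), (m - 7)*(m + 7)) = m + 7
(4) = gcd((v + 3)*(v + 6), (v + 5/3)*(v + 6)) = v + 6
(5) = gcd((k - 8)*(k - 7), (k - 8)*(k + 1)) = k - 8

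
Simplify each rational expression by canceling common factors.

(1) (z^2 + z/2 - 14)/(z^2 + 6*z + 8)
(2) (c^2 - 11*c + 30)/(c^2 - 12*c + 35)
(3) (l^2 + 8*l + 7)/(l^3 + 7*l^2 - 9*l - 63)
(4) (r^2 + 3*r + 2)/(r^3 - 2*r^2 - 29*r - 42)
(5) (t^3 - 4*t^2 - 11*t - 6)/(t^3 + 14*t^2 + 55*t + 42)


(1) = (2*z - 7)/(2*z + 4)
(2) = (c - 6)/(c - 7)
(3) = (l + 1)/(l^2 - 9)
(4) = (r + 1)/(r^2 - 4*r - 21)
(5) = (t^2 - 5*t - 6)/(t^2 + 13*t + 42)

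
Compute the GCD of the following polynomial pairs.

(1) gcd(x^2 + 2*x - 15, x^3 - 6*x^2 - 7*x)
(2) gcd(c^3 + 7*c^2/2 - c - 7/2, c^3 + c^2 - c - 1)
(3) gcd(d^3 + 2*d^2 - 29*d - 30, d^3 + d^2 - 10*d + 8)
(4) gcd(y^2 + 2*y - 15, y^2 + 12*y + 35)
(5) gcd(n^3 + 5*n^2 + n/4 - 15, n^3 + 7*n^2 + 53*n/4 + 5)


(1) = 1
(2) = gcd((c - 1)*(c + 1)*(c + 7/2), (c - 1)*(c + 1)^2) = c^2 - 1
(3) = 1
(4) = y + 5
(5) = gcd((n - 3/2)*(n + 5/2)*(n + 4), (n + 1/2)*(n + 5/2)*(n + 4)) = n^2 + 13*n/2 + 10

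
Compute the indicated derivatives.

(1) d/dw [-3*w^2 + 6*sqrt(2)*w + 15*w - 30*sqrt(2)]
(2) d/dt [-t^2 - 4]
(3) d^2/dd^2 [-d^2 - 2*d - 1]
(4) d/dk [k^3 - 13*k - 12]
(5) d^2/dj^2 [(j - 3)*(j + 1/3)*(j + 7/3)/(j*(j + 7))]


(1) = -6*w + 6*sqrt(2) + 15
(2) = -2*t
(3) = -2
(4) = 3*k^2 - 13
(5) = 2*(397*j^3 - 63*j^2 - 441*j - 1029)/(9*j^3*(j^3 + 21*j^2 + 147*j + 343))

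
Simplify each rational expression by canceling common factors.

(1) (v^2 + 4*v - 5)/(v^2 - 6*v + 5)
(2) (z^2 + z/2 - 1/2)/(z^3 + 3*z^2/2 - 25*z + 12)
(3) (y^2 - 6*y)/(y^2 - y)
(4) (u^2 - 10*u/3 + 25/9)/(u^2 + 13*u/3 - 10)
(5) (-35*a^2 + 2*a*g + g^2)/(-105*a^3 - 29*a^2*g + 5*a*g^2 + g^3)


(1) = (v + 5)/(v - 5)
(2) = (z + 1)/(z^2 + 2*z - 24)
(3) = (y - 6)/(y - 1)
(4) = (3*u - 5)/(3*u + 18)
(5) = 1/(3*a + g)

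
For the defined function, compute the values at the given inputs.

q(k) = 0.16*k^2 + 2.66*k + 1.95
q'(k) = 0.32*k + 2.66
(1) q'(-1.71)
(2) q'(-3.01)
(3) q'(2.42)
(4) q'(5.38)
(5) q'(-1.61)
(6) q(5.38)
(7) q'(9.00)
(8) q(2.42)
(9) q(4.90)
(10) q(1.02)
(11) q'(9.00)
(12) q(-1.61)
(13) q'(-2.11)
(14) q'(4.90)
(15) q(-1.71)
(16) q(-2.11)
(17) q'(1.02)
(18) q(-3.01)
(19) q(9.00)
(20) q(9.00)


(1) = 2.11
(2) = 1.70
(3) = 3.43
(4) = 4.38
(5) = 2.14
(6) = 20.89
(7) = 5.54
(8) = 9.32
(9) = 18.83
(10) = 4.83
(11) = 5.54
(12) = -1.92
(13) = 1.98
(14) = 4.23
(15) = -2.13
(16) = -2.95
(17) = 2.99
(18) = -4.61
(19) = 38.85
(20) = 38.85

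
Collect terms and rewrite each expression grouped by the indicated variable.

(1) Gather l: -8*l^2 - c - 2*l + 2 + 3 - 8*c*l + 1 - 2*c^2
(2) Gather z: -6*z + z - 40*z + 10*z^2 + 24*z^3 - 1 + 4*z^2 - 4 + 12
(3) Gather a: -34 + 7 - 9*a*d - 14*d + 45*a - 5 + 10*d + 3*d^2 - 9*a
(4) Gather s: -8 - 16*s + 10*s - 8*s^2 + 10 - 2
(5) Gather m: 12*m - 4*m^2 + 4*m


(1) = -2*c^2 - c - 8*l^2 + l*(-8*c - 2) + 6
(2) = 24*z^3 + 14*z^2 - 45*z + 7
(3) = a*(36 - 9*d) + 3*d^2 - 4*d - 32
(4) = -8*s^2 - 6*s
(5) = -4*m^2 + 16*m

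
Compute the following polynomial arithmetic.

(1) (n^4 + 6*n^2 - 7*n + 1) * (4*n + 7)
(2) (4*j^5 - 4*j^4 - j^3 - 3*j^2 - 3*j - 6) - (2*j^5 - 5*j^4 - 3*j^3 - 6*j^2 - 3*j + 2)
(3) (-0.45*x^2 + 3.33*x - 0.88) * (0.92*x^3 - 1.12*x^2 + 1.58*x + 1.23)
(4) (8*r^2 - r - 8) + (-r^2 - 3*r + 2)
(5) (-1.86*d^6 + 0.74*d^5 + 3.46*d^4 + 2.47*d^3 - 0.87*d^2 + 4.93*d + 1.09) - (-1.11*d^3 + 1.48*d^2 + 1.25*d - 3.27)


(1) = 4*n^5 + 7*n^4 + 24*n^3 + 14*n^2 - 45*n + 7
(2) = 2*j^5 + j^4 + 2*j^3 + 3*j^2 - 8
(3) = -0.414*x^5 + 3.5676*x^4 - 5.2502*x^3 + 5.6935*x^2 + 2.7055*x - 1.0824
(4) = 7*r^2 - 4*r - 6
(5) = -1.86*d^6 + 0.74*d^5 + 3.46*d^4 + 3.58*d^3 - 2.35*d^2 + 3.68*d + 4.36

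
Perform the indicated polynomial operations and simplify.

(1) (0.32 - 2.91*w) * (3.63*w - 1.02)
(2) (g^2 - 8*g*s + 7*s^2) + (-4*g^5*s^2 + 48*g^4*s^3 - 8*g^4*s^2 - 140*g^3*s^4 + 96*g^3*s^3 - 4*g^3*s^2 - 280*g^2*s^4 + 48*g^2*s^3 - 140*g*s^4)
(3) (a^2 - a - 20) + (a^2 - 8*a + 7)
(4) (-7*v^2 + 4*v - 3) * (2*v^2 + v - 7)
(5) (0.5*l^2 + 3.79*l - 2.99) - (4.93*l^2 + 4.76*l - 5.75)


(1) = -10.5633*w^2 + 4.1298*w - 0.3264
(2) = -4*g^5*s^2 + 48*g^4*s^3 - 8*g^4*s^2 - 140*g^3*s^4 + 96*g^3*s^3 - 4*g^3*s^2 - 280*g^2*s^4 + 48*g^2*s^3 + g^2 - 140*g*s^4 - 8*g*s + 7*s^2
(3) = 2*a^2 - 9*a - 13
(4) = -14*v^4 + v^3 + 47*v^2 - 31*v + 21
(5) = -4.43*l^2 - 0.97*l + 2.76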